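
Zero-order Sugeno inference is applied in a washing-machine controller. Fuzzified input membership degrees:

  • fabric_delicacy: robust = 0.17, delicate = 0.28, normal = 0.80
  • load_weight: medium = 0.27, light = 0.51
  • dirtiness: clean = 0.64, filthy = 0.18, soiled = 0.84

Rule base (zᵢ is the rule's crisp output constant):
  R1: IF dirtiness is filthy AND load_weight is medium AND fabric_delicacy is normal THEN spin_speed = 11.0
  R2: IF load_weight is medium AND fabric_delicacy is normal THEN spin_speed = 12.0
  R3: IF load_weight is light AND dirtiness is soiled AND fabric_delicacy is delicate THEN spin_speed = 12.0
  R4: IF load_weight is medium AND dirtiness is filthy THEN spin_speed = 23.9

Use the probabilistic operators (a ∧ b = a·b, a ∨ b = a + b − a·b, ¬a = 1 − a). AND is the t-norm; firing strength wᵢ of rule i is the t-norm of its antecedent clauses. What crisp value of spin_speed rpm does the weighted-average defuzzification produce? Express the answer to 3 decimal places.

13.274

R1 (z=11.0): filthy=0.18, medium=0.27, normal=0.80; AND[a·b] → w = 0.0389
R2 (z=12.0): medium=0.27, normal=0.80; AND[a·b] → w = 0.2160
R3 (z=12.0): light=0.51, soiled=0.84, delicate=0.28; AND[a·b] → w = 0.1200
R4 (z=23.9): medium=0.27, filthy=0.18; AND[a·b] → w = 0.0486
Weighted average = (0.0389·11.0 + 0.2160·12.0 + 0.1200·12.0 + 0.0486·23.9) / (0.0389 + 0.2160 + 0.1200 + 0.0486)
  = 5.6206 / 0.4234 = 13.274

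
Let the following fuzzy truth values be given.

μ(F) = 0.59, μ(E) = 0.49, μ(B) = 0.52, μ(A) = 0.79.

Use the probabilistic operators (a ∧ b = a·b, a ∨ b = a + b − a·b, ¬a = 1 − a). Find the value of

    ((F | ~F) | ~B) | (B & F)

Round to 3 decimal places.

0.913

~F = 1 − 0.5900 = 0.4100
F | ~F = a + b − a·b on (0.5900, 0.4100) = 0.7581
~B = 1 − 0.5200 = 0.4800
(F | ~F) | ~B = a + b − a·b on (0.7581, 0.4800) = 0.8742
B & F = a·b on (0.5200, 0.5900) = 0.3068
((F | ~F) | ~B) | (B & F) = a + b − a·b on (0.8742, 0.3068) = 0.9128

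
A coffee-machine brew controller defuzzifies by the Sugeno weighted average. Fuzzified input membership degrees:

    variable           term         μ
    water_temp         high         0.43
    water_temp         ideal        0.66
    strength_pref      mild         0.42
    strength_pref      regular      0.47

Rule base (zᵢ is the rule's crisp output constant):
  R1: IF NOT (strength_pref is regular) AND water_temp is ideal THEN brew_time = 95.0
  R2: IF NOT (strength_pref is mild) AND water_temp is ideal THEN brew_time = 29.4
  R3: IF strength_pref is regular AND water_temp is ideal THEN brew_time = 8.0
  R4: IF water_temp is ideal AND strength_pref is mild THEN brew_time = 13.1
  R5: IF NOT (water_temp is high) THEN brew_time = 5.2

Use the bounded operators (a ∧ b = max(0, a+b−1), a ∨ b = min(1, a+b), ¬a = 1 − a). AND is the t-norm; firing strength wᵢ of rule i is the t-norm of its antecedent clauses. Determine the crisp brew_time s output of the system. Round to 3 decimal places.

24.924

R1 (z=95.0): ¬regular=1−0.47=0.53, ideal=0.66; AND[max(0, a+b−1)] → w = 0.19
R2 (z=29.4): ¬mild=1−0.42=0.58, ideal=0.66; AND[max(0, a+b−1)] → w = 0.24
R3 (z=8.0): regular=0.47, ideal=0.66; AND[max(0, a+b−1)] → w = 0.13
R4 (z=13.1): ideal=0.66, mild=0.42; AND[max(0, a+b−1)] → w = 0.08
R5 (z=5.2): ¬high=1−0.43=0.57 → w = 0.57
Weighted average = (0.19·95.0 + 0.24·29.4 + 0.13·8.0 + 0.08·13.1 + 0.57·5.2) / (0.19 + 0.24 + 0.13 + 0.08 + 0.57)
  = 30.1580 / 1.2100 = 24.924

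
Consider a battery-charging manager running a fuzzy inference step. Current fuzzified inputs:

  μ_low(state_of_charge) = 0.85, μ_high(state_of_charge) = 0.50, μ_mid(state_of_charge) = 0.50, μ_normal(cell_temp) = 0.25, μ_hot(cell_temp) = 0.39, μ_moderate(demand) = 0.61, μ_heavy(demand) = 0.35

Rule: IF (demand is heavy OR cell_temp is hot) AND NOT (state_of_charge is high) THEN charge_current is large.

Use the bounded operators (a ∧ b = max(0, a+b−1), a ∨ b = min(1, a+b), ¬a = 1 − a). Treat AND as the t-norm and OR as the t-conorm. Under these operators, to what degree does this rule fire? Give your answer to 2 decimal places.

firing strength: (heavy=0.35 OR hot=0.39) = 0.74; AND[max(0, a+b−1)] with ¬high=1−0.50=0.50 → w = 0.24

0.24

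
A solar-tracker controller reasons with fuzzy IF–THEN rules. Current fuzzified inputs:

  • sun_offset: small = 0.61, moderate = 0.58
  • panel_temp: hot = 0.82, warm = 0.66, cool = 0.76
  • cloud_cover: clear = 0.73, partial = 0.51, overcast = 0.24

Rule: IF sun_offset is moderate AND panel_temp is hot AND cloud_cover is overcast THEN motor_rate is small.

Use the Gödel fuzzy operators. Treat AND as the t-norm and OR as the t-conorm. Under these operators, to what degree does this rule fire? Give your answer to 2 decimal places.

firing strength: moderate=0.58, hot=0.82, overcast=0.24; AND[min(a, b)] → w = 0.24

0.24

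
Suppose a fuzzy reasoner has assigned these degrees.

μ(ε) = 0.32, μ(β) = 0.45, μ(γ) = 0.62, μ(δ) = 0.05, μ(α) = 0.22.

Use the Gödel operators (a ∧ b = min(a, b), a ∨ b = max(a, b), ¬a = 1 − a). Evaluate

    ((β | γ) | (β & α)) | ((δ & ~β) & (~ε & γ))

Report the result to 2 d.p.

β | γ = max(a, b) on (0.45, 0.62) = 0.62
β & α = min(a, b) on (0.45, 0.22) = 0.22
(β | γ) | (β & α) = max(a, b) on (0.62, 0.22) = 0.62
~β = 1 − 0.45 = 0.55
δ & ~β = min(a, b) on (0.05, 0.55) = 0.05
~ε = 1 − 0.32 = 0.68
~ε & γ = min(a, b) on (0.68, 0.62) = 0.62
(δ & ~β) & (~ε & γ) = min(a, b) on (0.05, 0.62) = 0.05
((β | γ) | (β & α)) | ((δ & ~β) & (~ε & γ)) = max(a, b) on (0.62, 0.05) = 0.62

0.62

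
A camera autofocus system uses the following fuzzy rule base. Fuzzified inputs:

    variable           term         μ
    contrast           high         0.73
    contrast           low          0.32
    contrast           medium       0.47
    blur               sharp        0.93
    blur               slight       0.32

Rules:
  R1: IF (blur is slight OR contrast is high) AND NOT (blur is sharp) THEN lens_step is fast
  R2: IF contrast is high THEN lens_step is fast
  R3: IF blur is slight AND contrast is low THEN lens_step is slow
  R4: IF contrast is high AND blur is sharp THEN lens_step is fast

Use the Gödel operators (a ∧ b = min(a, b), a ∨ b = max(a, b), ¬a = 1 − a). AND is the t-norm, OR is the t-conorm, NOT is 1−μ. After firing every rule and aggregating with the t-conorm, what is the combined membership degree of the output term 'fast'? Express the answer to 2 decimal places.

R1: (slight=0.32 OR high=0.73) = 0.73; AND[min(a, b)] with ¬sharp=1−0.93=0.07 → w = 0.07
R2: high=0.73 → w = 0.73
R3: slight=0.32, low=0.32; AND[min(a, b)] → w = 0.32
R4: high=0.73, sharp=0.93; AND[min(a, b)] → w = 0.73
Rules with consequent 'fast': {R1, R2, R4} → strengths 0.07, 0.73, 0.73
Aggregate via t-conorm [max(a, b)]: 0.73

0.73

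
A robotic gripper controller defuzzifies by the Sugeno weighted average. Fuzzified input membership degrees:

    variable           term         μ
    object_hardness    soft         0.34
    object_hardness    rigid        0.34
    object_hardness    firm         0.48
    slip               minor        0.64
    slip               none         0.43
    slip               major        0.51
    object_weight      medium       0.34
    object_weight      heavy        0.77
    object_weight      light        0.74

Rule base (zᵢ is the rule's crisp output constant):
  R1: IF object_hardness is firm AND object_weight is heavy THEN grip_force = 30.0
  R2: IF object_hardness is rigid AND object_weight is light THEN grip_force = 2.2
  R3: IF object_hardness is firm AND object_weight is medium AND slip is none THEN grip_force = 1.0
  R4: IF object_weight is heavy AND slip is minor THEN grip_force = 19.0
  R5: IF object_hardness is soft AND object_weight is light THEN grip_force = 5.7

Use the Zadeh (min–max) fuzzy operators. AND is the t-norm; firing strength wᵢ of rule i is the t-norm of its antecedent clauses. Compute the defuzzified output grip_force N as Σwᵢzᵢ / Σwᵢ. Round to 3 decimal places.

13.825

R1 (z=30.0): firm=0.48, heavy=0.77; AND[min(a, b)] → w = 0.48
R2 (z=2.2): rigid=0.34, light=0.74; AND[min(a, b)] → w = 0.34
R3 (z=1.0): firm=0.48, medium=0.34, none=0.43; AND[min(a, b)] → w = 0.34
R4 (z=19.0): heavy=0.77, minor=0.64; AND[min(a, b)] → w = 0.64
R5 (z=5.7): soft=0.34, light=0.74; AND[min(a, b)] → w = 0.34
Weighted average = (0.48·30.0 + 0.34·2.2 + 0.34·1.0 + 0.64·19.0 + 0.34·5.7) / (0.48 + 0.34 + 0.34 + 0.64 + 0.34)
  = 29.5860 / 2.1400 = 13.825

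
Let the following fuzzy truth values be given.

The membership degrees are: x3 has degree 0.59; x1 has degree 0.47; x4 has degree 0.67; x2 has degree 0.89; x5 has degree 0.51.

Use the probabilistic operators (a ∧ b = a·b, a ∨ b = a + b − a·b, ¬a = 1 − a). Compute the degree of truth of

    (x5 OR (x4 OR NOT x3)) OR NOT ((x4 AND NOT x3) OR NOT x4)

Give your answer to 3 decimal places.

0.951

NOT x3 = 1 − 0.5900 = 0.4100
x4 OR NOT x3 = a + b − a·b on (0.6700, 0.4100) = 0.8053
x5 OR (x4 OR NOT x3) = a + b − a·b on (0.5100, 0.8053) = 0.9046
NOT x3 = 1 − 0.5900 = 0.4100
x4 AND NOT x3 = a·b on (0.6700, 0.4100) = 0.2747
NOT x4 = 1 − 0.6700 = 0.3300
(x4 AND NOT x3) OR NOT x4 = a + b − a·b on (0.2747, 0.3300) = 0.5140
NOT ((x4 AND NOT x3) OR NOT x4) = 1 − 0.5140 = 0.4860
(x5 OR (x4 OR NOT x3)) OR NOT ((x4 AND NOT x3) OR NOT x4) = a + b − a·b on (0.9046, 0.4860) = 0.9510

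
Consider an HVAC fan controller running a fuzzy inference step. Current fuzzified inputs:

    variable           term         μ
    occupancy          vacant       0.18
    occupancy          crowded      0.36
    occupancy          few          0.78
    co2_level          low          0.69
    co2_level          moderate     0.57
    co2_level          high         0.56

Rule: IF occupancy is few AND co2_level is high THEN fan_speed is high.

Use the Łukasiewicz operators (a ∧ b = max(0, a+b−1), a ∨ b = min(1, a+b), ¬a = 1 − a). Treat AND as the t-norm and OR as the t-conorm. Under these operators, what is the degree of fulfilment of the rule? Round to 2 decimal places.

firing strength: few=0.78, high=0.56; AND[max(0, a+b−1)] → w = 0.34

0.34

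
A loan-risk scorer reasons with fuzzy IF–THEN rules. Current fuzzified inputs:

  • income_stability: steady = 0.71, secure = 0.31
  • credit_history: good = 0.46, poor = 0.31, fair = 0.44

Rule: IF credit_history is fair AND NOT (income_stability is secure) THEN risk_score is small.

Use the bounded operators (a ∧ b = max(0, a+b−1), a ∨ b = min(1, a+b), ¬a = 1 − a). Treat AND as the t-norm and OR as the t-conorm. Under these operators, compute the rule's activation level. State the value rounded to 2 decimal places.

firing strength: fair=0.44, ¬secure=1−0.31=0.69; AND[max(0, a+b−1)] → w = 0.13

0.13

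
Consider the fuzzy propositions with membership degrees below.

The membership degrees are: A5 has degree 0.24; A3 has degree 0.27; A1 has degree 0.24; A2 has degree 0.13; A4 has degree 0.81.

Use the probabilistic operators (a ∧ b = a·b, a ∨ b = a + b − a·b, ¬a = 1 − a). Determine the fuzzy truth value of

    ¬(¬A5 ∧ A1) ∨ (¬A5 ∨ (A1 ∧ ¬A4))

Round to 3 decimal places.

0.958

¬A5 = 1 − 0.2400 = 0.7600
¬A5 ∧ A1 = a·b on (0.7600, 0.2400) = 0.1824
¬(¬A5 ∧ A1) = 1 − 0.1824 = 0.8176
¬A5 = 1 − 0.2400 = 0.7600
¬A4 = 1 − 0.8100 = 0.1900
A1 ∧ ¬A4 = a·b on (0.2400, 0.1900) = 0.0456
¬A5 ∨ (A1 ∧ ¬A4) = a + b − a·b on (0.7600, 0.0456) = 0.7709
¬(¬A5 ∧ A1) ∨ (¬A5 ∨ (A1 ∧ ¬A4)) = a + b − a·b on (0.8176, 0.7709) = 0.9582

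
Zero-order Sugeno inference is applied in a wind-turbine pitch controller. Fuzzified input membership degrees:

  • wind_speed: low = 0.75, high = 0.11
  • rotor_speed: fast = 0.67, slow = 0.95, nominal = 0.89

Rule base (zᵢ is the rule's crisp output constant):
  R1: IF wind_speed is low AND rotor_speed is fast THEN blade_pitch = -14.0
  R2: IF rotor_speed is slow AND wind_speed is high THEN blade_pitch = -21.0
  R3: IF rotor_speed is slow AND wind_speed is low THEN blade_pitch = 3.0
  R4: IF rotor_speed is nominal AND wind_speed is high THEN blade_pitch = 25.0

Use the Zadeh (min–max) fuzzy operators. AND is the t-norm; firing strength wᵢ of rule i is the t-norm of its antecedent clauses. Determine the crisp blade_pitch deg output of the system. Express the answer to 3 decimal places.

R1 (z=-14.0): low=0.75, fast=0.67; AND[min(a, b)] → w = 0.67
R2 (z=-21.0): slow=0.95, high=0.11; AND[min(a, b)] → w = 0.11
R3 (z=3.0): slow=0.95, low=0.75; AND[min(a, b)] → w = 0.75
R4 (z=25.0): nominal=0.89, high=0.11; AND[min(a, b)] → w = 0.11
Weighted average = (0.67·-14.0 + 0.11·-21.0 + 0.75·3.0 + 0.11·25.0) / (0.67 + 0.11 + 0.75 + 0.11)
  = -6.6900 / 1.6400 = -4.079

-4.079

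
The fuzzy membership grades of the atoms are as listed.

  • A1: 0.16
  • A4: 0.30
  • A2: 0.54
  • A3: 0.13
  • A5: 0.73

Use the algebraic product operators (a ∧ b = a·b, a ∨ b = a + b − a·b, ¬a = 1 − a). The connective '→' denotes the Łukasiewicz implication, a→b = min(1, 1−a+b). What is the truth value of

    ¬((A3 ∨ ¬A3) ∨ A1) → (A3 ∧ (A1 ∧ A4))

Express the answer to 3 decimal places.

¬A3 = 1 − 0.1300 = 0.8700
A3 ∨ ¬A3 = a + b − a·b on (0.1300, 0.8700) = 0.8869
(A3 ∨ ¬A3) ∨ A1 = a + b − a·b on (0.8869, 0.1600) = 0.9050
¬((A3 ∨ ¬A3) ∨ A1) = 1 − 0.9050 = 0.0950
A1 ∧ A4 = a·b on (0.1600, 0.3000) = 0.0480
A3 ∧ (A1 ∧ A4) = a·b on (0.1300, 0.0480) = 0.0062
¬((A3 ∨ ¬A3) ∨ A1) → (A3 ∧ (A1 ∧ A4))  [Łukasiewicz: min(1, 1−a+b)] with a=0.0950, b=0.0062 → 0.9112

0.911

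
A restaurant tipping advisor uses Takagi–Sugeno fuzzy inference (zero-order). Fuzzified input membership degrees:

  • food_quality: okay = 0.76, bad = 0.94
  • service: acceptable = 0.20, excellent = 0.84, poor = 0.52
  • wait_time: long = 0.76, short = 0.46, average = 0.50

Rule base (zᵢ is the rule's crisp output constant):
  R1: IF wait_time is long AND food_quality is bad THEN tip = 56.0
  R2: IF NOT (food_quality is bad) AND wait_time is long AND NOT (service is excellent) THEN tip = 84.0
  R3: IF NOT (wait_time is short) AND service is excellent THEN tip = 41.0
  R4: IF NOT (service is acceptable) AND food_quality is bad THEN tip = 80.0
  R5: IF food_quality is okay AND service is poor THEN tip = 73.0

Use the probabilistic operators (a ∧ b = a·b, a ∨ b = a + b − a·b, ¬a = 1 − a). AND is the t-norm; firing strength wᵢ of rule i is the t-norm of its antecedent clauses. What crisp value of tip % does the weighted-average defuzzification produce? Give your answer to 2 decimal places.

R1 (z=56.0): long=0.76, bad=0.94; AND[a·b] → w = 0.7144
R2 (z=84.0): ¬bad=1−0.94=0.06, long=0.76, ¬excellent=1−0.84=0.16; AND[a·b] → w = 0.0073
R3 (z=41.0): ¬short=1−0.46=0.54, excellent=0.84; AND[a·b] → w = 0.4536
R4 (z=80.0): ¬acceptable=1−0.20=0.80, bad=0.94; AND[a·b] → w = 0.7520
R5 (z=73.0): okay=0.76, poor=0.52; AND[a·b] → w = 0.3952
Weighted average = (0.7144·56.0 + 0.0073·84.0 + 0.4536·41.0 + 0.7520·80.0 + 0.3952·73.0) / (0.7144 + 0.0073 + 0.4536 + 0.7520 + 0.3952)
  = 148.2265 / 2.3225 = 63.82

63.82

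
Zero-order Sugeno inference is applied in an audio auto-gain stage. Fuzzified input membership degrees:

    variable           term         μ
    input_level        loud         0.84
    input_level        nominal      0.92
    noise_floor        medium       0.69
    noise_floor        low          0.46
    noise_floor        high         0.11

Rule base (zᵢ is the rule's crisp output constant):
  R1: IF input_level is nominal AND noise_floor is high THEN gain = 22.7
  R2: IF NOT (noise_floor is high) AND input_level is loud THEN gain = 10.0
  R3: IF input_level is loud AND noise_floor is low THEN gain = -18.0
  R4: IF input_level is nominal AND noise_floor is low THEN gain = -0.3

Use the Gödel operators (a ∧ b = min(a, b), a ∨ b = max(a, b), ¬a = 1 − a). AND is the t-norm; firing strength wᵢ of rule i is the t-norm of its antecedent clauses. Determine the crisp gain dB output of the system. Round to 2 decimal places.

R1 (z=22.7): nominal=0.92, high=0.11; AND[min(a, b)] → w = 0.11
R2 (z=10.0): ¬high=1−0.11=0.89, loud=0.84; AND[min(a, b)] → w = 0.84
R3 (z=-18.0): loud=0.84, low=0.46; AND[min(a, b)] → w = 0.46
R4 (z=-0.3): nominal=0.92, low=0.46; AND[min(a, b)] → w = 0.46
Weighted average = (0.11·22.7 + 0.84·10.0 + 0.46·-18.0 + 0.46·-0.3) / (0.11 + 0.84 + 0.46 + 0.46)
  = 2.4790 / 1.8700 = 1.33

1.33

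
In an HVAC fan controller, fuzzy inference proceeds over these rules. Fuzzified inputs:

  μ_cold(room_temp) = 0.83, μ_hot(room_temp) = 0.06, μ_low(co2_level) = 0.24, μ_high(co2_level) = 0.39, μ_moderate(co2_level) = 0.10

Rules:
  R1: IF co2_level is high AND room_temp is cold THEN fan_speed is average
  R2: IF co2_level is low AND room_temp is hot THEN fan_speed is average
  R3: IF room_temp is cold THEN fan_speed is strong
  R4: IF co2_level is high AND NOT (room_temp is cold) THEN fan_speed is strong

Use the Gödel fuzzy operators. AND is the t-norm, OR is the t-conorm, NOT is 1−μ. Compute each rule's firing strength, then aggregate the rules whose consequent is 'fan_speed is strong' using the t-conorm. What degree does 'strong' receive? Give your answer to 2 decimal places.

0.83

R1: high=0.39, cold=0.83; AND[min(a, b)] → w = 0.39
R2: low=0.24, hot=0.06; AND[min(a, b)] → w = 0.06
R3: cold=0.83 → w = 0.83
R4: high=0.39, ¬cold=1−0.83=0.17; AND[min(a, b)] → w = 0.17
Rules with consequent 'strong': {R3, R4} → strengths 0.83, 0.17
Aggregate via t-conorm [max(a, b)]: 0.83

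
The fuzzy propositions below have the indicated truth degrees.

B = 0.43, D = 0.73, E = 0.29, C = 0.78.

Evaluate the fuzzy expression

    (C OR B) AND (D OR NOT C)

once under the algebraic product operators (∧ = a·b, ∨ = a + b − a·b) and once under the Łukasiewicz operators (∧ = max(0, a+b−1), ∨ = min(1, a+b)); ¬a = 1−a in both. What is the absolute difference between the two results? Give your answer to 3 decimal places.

Under algebraic product:
  C OR B = a + b − a·b on (0.7800, 0.4300) = 0.8746
  NOT C = 1 − 0.7800 = 0.2200
  D OR NOT C = a + b − a·b on (0.7300, 0.2200) = 0.7894
  (C OR B) AND (D OR NOT C) = a·b on (0.8746, 0.7894) = 0.6904
  → value = 0.6904
Under Łukasiewicz:
  C OR B = min(1, a+b) on (0.78, 0.43) = 1.00
  NOT C = 1 − 0.78 = 0.22
  D OR NOT C = min(1, a+b) on (0.73, 0.22) = 0.95
  (C OR B) AND (D OR NOT C) = max(0, a+b−1) on (1.00, 0.95) = 0.95
  → value = 0.9500
|0.6904 − 0.9500| = 0.260

0.260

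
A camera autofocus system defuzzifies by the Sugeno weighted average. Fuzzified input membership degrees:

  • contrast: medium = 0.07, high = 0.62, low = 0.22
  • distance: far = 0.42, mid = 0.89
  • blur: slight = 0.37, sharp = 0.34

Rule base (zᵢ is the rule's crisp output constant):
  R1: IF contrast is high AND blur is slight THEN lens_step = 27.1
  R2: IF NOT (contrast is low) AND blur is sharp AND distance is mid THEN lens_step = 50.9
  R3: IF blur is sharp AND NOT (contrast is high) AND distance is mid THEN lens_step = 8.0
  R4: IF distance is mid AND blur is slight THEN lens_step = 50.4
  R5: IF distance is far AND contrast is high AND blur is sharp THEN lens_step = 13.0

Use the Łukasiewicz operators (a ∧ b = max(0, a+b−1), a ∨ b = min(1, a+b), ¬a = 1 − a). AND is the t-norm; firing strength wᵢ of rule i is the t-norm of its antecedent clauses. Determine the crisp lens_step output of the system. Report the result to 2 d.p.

R1 (z=27.1): high=0.62, slight=0.37; AND[max(0, a+b−1)] → w = 0.00
R2 (z=50.9): ¬low=1−0.22=0.78, sharp=0.34, mid=0.89; AND[max(0, a+b−1)] → w = 0.01
R3 (z=8.0): sharp=0.34, ¬high=1−0.62=0.38, mid=0.89; AND[max(0, a+b−1)] → w = 0.00
R4 (z=50.4): mid=0.89, slight=0.37; AND[max(0, a+b−1)] → w = 0.26
R5 (z=13.0): far=0.42, high=0.62, sharp=0.34; AND[max(0, a+b−1)] → w = 0.00
Weighted average = (0.00·27.1 + 0.01·50.9 + 0.00·8.0 + 0.26·50.4 + 0.00·13.0) / (0.00 + 0.01 + 0.00 + 0.26 + 0.00)
  = 13.6130 / 0.2700 = 50.42

50.42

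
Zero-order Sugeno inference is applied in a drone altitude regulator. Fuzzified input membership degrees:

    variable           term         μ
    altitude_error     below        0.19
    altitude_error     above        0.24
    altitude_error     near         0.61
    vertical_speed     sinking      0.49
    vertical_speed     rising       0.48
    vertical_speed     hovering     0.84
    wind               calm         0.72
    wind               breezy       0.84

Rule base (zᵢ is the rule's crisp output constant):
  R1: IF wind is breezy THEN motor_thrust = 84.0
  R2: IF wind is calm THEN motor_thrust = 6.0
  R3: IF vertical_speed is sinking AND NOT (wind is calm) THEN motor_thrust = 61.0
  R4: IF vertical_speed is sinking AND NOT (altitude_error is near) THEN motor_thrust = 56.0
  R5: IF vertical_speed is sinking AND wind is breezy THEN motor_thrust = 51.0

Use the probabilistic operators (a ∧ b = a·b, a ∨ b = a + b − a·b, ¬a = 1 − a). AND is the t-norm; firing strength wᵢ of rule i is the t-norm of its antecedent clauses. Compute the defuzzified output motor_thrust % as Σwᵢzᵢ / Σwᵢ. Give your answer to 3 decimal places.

R1 (z=84.0): breezy=0.84 → w = 0.8400
R2 (z=6.0): calm=0.72 → w = 0.7200
R3 (z=61.0): sinking=0.49, ¬calm=1−0.72=0.28; AND[a·b] → w = 0.1372
R4 (z=56.0): sinking=0.49, ¬near=1−0.61=0.39; AND[a·b] → w = 0.1911
R5 (z=51.0): sinking=0.49, breezy=0.84; AND[a·b] → w = 0.4116
Weighted average = (0.8400·84.0 + 0.7200·6.0 + 0.1372·61.0 + 0.1911·56.0 + 0.4116·51.0) / (0.8400 + 0.7200 + 0.1372 + 0.1911 + 0.4116)
  = 114.9424 / 2.2999 = 49.977

49.977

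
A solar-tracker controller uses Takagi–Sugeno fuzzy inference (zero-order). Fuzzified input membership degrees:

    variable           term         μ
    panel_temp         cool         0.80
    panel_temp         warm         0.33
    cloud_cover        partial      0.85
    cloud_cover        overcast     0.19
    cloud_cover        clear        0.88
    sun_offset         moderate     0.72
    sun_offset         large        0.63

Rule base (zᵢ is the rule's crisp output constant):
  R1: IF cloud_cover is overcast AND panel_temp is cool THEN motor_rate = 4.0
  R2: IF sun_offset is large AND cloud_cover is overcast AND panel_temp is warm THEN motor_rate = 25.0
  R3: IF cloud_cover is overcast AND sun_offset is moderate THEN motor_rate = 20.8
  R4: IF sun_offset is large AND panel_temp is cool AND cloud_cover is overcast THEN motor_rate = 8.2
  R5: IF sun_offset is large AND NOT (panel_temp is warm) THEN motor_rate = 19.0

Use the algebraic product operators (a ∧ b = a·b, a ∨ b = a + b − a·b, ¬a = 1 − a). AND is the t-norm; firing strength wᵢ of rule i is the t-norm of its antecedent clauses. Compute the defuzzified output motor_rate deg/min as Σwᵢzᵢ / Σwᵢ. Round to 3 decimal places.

15.654

R1 (z=4.0): overcast=0.19, cool=0.80; AND[a·b] → w = 0.1520
R2 (z=25.0): large=0.63, overcast=0.19, warm=0.33; AND[a·b] → w = 0.0395
R3 (z=20.8): overcast=0.19, moderate=0.72; AND[a·b] → w = 0.1368
R4 (z=8.2): large=0.63, cool=0.80, overcast=0.19; AND[a·b] → w = 0.0958
R5 (z=19.0): large=0.63, ¬warm=1−0.33=0.67; AND[a·b] → w = 0.4221
Weighted average = (0.1520·4.0 + 0.0395·25.0 + 0.1368·20.8 + 0.0958·8.2 + 0.4221·19.0) / (0.1520 + 0.0395 + 0.1368 + 0.0958 + 0.4221)
  = 13.2461 / 0.8462 = 15.654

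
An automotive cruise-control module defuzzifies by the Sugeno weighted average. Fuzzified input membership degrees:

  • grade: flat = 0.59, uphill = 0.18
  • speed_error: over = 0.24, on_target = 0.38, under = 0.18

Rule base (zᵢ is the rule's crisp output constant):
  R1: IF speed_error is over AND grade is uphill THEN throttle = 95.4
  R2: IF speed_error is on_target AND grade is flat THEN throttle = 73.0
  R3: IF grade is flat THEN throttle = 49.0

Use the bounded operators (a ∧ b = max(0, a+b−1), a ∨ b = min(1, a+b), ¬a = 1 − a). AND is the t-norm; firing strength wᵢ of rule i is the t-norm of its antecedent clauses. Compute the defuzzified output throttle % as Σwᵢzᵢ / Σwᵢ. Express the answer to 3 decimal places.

49.000

R1 (z=95.4): over=0.24, uphill=0.18; AND[max(0, a+b−1)] → w = 0.00
R2 (z=73.0): on_target=0.38, flat=0.59; AND[max(0, a+b−1)] → w = 0.00
R3 (z=49.0): flat=0.59 → w = 0.59
Weighted average = (0.00·95.4 + 0.00·73.0 + 0.59·49.0) / (0.00 + 0.00 + 0.59)
  = 28.9100 / 0.5900 = 49.000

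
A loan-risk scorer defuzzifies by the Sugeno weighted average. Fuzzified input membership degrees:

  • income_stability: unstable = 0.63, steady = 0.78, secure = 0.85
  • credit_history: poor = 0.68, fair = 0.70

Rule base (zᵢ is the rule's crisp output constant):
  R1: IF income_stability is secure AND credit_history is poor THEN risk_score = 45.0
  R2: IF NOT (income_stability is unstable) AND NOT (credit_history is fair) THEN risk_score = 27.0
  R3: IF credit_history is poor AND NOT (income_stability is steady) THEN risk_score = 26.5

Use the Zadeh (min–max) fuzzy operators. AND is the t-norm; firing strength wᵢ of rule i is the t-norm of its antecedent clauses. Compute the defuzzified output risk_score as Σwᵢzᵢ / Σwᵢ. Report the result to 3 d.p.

37.108

R1 (z=45.0): secure=0.85, poor=0.68; AND[min(a, b)] → w = 0.68
R2 (z=27.0): ¬unstable=1−0.63=0.37, ¬fair=1−0.70=0.30; AND[min(a, b)] → w = 0.30
R3 (z=26.5): poor=0.68, ¬steady=1−0.78=0.22; AND[min(a, b)] → w = 0.22
Weighted average = (0.68·45.0 + 0.30·27.0 + 0.22·26.5) / (0.68 + 0.30 + 0.22)
  = 44.5300 / 1.2000 = 37.108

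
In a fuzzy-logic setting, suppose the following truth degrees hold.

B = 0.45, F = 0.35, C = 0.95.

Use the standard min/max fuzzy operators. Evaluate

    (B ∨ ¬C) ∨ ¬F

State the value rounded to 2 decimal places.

0.65

¬C = 1 − 0.95 = 0.05
B ∨ ¬C = max(a, b) on (0.45, 0.05) = 0.45
¬F = 1 − 0.35 = 0.65
(B ∨ ¬C) ∨ ¬F = max(a, b) on (0.45, 0.65) = 0.65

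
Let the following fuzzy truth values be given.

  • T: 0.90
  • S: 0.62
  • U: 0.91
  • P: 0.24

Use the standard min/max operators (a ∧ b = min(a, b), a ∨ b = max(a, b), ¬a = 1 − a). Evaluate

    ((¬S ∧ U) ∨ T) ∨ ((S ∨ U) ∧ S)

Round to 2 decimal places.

¬S = 1 − 0.62 = 0.38
¬S ∧ U = min(a, b) on (0.38, 0.91) = 0.38
(¬S ∧ U) ∨ T = max(a, b) on (0.38, 0.90) = 0.90
S ∨ U = max(a, b) on (0.62, 0.91) = 0.91
(S ∨ U) ∧ S = min(a, b) on (0.91, 0.62) = 0.62
((¬S ∧ U) ∨ T) ∨ ((S ∨ U) ∧ S) = max(a, b) on (0.90, 0.62) = 0.90

0.90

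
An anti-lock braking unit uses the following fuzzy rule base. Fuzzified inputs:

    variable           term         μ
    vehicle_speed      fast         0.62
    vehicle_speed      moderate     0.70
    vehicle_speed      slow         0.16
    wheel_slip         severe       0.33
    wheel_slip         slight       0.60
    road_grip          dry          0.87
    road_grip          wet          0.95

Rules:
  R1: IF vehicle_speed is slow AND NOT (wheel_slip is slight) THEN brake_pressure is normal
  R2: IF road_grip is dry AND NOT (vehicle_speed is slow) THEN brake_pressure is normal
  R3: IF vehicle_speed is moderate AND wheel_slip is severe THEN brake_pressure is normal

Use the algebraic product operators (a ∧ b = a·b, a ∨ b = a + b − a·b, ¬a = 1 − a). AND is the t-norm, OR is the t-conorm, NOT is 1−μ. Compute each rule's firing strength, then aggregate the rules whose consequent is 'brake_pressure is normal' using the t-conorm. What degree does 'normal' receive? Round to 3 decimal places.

0.806

R1: slow=0.16, ¬slight=1−0.60=0.40; AND[a·b] → w = 0.0640
R2: dry=0.87, ¬slow=1−0.16=0.84; AND[a·b] → w = 0.7308
R3: moderate=0.70, severe=0.33; AND[a·b] → w = 0.2310
Rules with consequent 'normal': {R1, R2, R3} → strengths 0.0640, 0.7308, 0.2310
Aggregate via t-conorm [a + b − a·b]: 0.8062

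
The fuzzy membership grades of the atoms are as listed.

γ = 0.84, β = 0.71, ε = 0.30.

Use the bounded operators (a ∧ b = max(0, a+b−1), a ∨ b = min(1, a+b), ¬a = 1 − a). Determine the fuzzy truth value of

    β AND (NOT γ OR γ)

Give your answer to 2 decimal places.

NOT γ = 1 − 0.84 = 0.16
NOT γ OR γ = min(1, a+b) on (0.16, 0.84) = 1.00
β AND (NOT γ OR γ) = max(0, a+b−1) on (0.71, 1.00) = 0.71

0.71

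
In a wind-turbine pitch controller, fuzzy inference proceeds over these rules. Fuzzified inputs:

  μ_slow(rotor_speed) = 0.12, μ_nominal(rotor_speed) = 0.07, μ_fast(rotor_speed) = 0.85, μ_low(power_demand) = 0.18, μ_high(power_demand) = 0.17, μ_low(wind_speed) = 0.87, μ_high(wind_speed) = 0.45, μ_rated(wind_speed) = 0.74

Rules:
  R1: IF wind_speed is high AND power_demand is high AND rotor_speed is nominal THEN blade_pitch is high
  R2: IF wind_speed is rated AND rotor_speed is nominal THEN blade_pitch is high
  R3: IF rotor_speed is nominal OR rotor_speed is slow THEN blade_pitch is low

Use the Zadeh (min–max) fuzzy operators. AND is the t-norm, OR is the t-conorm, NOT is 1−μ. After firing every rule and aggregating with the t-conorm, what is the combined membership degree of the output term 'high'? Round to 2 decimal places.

0.07

R1: high=0.45, high=0.17, nominal=0.07; AND[min(a, b)] → w = 0.07
R2: rated=0.74, nominal=0.07; AND[min(a, b)] → w = 0.07
R3: nominal=0.07, slow=0.12; OR[max(a, b)] → w = 0.12
Rules with consequent 'high': {R1, R2} → strengths 0.07, 0.07
Aggregate via t-conorm [max(a, b)]: 0.07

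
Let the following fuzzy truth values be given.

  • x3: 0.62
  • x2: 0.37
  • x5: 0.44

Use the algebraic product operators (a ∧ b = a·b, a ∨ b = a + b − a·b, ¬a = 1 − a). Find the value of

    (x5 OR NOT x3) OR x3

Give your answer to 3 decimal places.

NOT x3 = 1 − 0.6200 = 0.3800
x5 OR NOT x3 = a + b − a·b on (0.4400, 0.3800) = 0.6528
(x5 OR NOT x3) OR x3 = a + b − a·b on (0.6528, 0.6200) = 0.8681

0.868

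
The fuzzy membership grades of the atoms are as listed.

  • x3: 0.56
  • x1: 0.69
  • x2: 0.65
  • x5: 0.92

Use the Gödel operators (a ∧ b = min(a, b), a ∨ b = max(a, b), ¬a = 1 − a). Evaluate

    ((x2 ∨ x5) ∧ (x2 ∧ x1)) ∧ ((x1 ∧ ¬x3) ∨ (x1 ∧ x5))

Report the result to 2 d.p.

x2 ∨ x5 = max(a, b) on (0.65, 0.92) = 0.92
x2 ∧ x1 = min(a, b) on (0.65, 0.69) = 0.65
(x2 ∨ x5) ∧ (x2 ∧ x1) = min(a, b) on (0.92, 0.65) = 0.65
¬x3 = 1 − 0.56 = 0.44
x1 ∧ ¬x3 = min(a, b) on (0.69, 0.44) = 0.44
x1 ∧ x5 = min(a, b) on (0.69, 0.92) = 0.69
(x1 ∧ ¬x3) ∨ (x1 ∧ x5) = max(a, b) on (0.44, 0.69) = 0.69
((x2 ∨ x5) ∧ (x2 ∧ x1)) ∧ ((x1 ∧ ¬x3) ∨ (x1 ∧ x5)) = min(a, b) on (0.65, 0.69) = 0.65

0.65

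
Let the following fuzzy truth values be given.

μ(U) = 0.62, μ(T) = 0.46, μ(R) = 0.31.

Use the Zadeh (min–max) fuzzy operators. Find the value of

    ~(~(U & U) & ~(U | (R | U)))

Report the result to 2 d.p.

U & U = min(a, b) on (0.62, 0.62) = 0.62
~(U & U) = 1 − 0.62 = 0.38
R | U = max(a, b) on (0.31, 0.62) = 0.62
U | (R | U) = max(a, b) on (0.62, 0.62) = 0.62
~(U | (R | U)) = 1 − 0.62 = 0.38
~(U & U) & ~(U | (R | U)) = min(a, b) on (0.38, 0.38) = 0.38
~(~(U & U) & ~(U | (R | U))) = 1 − 0.38 = 0.62

0.62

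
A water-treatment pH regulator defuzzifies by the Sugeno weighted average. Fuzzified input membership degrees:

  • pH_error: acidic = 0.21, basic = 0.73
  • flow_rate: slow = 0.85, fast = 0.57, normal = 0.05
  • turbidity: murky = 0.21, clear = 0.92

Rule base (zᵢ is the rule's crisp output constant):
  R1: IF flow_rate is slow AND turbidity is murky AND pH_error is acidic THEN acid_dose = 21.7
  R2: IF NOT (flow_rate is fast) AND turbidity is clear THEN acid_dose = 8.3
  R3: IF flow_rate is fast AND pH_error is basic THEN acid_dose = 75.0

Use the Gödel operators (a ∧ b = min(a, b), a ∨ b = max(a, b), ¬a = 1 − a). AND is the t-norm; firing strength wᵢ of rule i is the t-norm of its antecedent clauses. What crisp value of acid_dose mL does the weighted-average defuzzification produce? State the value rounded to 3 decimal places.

42.046

R1 (z=21.7): slow=0.85, murky=0.21, acidic=0.21; AND[min(a, b)] → w = 0.21
R2 (z=8.3): ¬fast=1−0.57=0.43, clear=0.92; AND[min(a, b)] → w = 0.43
R3 (z=75.0): fast=0.57, basic=0.73; AND[min(a, b)] → w = 0.57
Weighted average = (0.21·21.7 + 0.43·8.3 + 0.57·75.0) / (0.21 + 0.43 + 0.57)
  = 50.8760 / 1.2100 = 42.046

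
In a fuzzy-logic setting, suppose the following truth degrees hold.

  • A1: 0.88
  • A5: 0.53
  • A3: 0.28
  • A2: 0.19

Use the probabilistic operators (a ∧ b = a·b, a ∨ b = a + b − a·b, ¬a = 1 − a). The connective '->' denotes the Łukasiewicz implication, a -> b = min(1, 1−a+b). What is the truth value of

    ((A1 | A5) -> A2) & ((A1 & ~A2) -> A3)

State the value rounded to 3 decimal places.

0.140

A1 | A5 = a + b − a·b on (0.8800, 0.5300) = 0.9436
(A1 | A5) -> A2  [Łukasiewicz: min(1, 1−a+b)] with a=0.9436, b=0.1900 → 0.2464
~A2 = 1 − 0.1900 = 0.8100
A1 & ~A2 = a·b on (0.8800, 0.8100) = 0.7128
(A1 & ~A2) -> A3  [Łukasiewicz: min(1, 1−a+b)] with a=0.7128, b=0.2800 → 0.5672
((A1 | A5) -> A2) & ((A1 & ~A2) -> A3) = a·b on (0.2464, 0.5672) = 0.1398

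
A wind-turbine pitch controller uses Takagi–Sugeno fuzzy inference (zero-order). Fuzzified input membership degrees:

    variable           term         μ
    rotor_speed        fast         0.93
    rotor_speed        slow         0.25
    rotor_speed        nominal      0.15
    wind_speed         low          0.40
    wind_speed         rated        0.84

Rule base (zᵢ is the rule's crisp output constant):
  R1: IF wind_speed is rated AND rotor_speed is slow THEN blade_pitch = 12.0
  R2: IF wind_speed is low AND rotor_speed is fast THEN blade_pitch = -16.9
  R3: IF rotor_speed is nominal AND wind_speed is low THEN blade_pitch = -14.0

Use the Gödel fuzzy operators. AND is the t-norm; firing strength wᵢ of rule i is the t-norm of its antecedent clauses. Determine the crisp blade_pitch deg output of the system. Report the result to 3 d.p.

R1 (z=12.0): rated=0.84, slow=0.25; AND[min(a, b)] → w = 0.25
R2 (z=-16.9): low=0.40, fast=0.93; AND[min(a, b)] → w = 0.40
R3 (z=-14.0): nominal=0.15, low=0.40; AND[min(a, b)] → w = 0.15
Weighted average = (0.25·12.0 + 0.40·-16.9 + 0.15·-14.0) / (0.25 + 0.40 + 0.15)
  = -5.8600 / 0.8000 = -7.325

-7.325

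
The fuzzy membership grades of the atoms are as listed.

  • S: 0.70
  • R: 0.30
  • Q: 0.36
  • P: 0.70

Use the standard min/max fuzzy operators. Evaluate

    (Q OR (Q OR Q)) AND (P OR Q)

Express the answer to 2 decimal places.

0.36

Q OR Q = max(a, b) on (0.36, 0.36) = 0.36
Q OR (Q OR Q) = max(a, b) on (0.36, 0.36) = 0.36
P OR Q = max(a, b) on (0.70, 0.36) = 0.70
(Q OR (Q OR Q)) AND (P OR Q) = min(a, b) on (0.36, 0.70) = 0.36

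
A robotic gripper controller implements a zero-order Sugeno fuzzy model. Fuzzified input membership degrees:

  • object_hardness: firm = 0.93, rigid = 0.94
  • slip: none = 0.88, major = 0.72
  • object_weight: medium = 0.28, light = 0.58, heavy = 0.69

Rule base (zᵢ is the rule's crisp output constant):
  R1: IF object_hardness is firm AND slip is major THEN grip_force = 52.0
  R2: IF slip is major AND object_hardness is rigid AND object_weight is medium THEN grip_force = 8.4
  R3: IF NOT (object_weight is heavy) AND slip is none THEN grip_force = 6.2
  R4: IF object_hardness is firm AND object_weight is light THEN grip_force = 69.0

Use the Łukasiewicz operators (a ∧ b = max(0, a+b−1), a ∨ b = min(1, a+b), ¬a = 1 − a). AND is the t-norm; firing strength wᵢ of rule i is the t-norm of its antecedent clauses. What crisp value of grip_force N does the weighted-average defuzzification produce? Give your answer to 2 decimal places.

51.98

R1 (z=52.0): firm=0.93, major=0.72; AND[max(0, a+b−1)] → w = 0.65
R2 (z=8.4): major=0.72, rigid=0.94, medium=0.28; AND[max(0, a+b−1)] → w = 0.00
R3 (z=6.2): ¬heavy=1−0.69=0.31, none=0.88; AND[max(0, a+b−1)] → w = 0.19
R4 (z=69.0): firm=0.93, light=0.58; AND[max(0, a+b−1)] → w = 0.51
Weighted average = (0.65·52.0 + 0.00·8.4 + 0.19·6.2 + 0.51·69.0) / (0.65 + 0.00 + 0.19 + 0.51)
  = 70.1680 / 1.3500 = 51.98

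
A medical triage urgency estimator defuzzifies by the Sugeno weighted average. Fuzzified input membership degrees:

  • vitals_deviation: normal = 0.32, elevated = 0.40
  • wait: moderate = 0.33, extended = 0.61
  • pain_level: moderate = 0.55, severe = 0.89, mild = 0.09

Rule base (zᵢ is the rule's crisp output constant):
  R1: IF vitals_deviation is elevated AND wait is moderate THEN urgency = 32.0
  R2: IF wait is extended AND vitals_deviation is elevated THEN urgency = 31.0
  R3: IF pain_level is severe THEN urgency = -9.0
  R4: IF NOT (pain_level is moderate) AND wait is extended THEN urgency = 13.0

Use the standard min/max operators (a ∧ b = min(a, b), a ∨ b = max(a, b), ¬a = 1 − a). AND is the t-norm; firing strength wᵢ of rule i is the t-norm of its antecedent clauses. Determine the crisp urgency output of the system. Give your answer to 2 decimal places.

10.05

R1 (z=32.0): elevated=0.40, moderate=0.33; AND[min(a, b)] → w = 0.33
R2 (z=31.0): extended=0.61, elevated=0.40; AND[min(a, b)] → w = 0.40
R3 (z=-9.0): severe=0.89 → w = 0.89
R4 (z=13.0): ¬moderate=1−0.55=0.45, extended=0.61; AND[min(a, b)] → w = 0.45
Weighted average = (0.33·32.0 + 0.40·31.0 + 0.89·-9.0 + 0.45·13.0) / (0.33 + 0.40 + 0.89 + 0.45)
  = 20.8000 / 2.0700 = 10.05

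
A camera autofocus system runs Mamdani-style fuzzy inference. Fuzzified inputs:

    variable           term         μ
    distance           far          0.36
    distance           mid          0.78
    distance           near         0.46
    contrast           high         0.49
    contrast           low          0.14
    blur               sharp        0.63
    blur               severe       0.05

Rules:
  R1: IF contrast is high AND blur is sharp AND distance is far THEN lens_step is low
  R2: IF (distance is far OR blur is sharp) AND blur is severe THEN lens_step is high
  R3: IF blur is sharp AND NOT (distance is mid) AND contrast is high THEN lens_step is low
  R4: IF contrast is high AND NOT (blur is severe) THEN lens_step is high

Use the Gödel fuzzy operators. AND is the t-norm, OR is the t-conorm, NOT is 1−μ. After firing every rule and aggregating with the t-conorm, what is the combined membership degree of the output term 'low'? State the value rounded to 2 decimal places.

0.36

R1: high=0.49, sharp=0.63, far=0.36; AND[min(a, b)] → w = 0.36
R2: (far=0.36 OR sharp=0.63) = 0.63; AND[min(a, b)] with severe=0.05 → w = 0.05
R3: sharp=0.63, ¬mid=1−0.78=0.22, high=0.49; AND[min(a, b)] → w = 0.22
R4: high=0.49, ¬severe=1−0.05=0.95; AND[min(a, b)] → w = 0.49
Rules with consequent 'low': {R1, R3} → strengths 0.36, 0.22
Aggregate via t-conorm [max(a, b)]: 0.36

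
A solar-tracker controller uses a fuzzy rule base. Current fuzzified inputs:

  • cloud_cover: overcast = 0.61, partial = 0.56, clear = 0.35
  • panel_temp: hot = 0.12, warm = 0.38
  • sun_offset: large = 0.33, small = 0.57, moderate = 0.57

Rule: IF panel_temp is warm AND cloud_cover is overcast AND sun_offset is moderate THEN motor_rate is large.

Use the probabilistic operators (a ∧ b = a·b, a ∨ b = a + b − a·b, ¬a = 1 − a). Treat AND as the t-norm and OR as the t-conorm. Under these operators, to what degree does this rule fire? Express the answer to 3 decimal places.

0.132

firing strength: warm=0.38, overcast=0.61, moderate=0.57; AND[a·b] → w = 0.1321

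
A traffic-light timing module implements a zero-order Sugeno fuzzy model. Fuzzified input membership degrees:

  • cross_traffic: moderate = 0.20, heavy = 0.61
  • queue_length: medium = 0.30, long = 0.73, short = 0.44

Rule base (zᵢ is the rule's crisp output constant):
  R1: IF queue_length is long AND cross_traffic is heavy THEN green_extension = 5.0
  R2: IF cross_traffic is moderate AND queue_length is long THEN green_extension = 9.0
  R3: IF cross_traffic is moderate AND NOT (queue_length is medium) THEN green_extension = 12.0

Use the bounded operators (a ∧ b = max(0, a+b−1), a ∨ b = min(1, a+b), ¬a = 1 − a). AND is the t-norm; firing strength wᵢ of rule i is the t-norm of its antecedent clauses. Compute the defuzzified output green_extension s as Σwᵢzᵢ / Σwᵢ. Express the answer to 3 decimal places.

R1 (z=5.0): long=0.73, heavy=0.61; AND[max(0, a+b−1)] → w = 0.34
R2 (z=9.0): moderate=0.20, long=0.73; AND[max(0, a+b−1)] → w = 0.00
R3 (z=12.0): moderate=0.20, ¬medium=1−0.30=0.70; AND[max(0, a+b−1)] → w = 0.00
Weighted average = (0.34·5.0 + 0.00·9.0 + 0.00·12.0) / (0.34 + 0.00 + 0.00)
  = 1.7000 / 0.3400 = 5.000

5.000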